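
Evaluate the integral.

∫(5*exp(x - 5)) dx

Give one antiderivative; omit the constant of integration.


Answer: 5*exp(x - 5).


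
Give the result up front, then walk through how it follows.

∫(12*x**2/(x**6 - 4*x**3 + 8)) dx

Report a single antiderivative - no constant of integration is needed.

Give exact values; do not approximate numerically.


The answer is 2*atan(x**3/2 - 1).
Step 1. Substitute u = x**3 - 2, turning ∫(12*x**2/(x**6 - 4*x**3 + 8)) dx into ∫(4/(u**2 + 4)) du: now ∫(4/(u**2 + 4)) du.
Step 2. Evaluate the standard form: now 2*atan(u/2).
Step 3. Substitute back u = x**3 - 2: now 2*atan(x**3/2 - 1).
Answer: 2*atan(x**3/2 - 1).


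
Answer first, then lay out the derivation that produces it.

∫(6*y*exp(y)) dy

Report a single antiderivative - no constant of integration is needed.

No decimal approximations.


The answer is 6*y*exp(y) - 6*exp(y).
Step 1. Integrate ∫(6*y*exp(y)) dy by parts with u = y, dv = (6*exp(y)) dy, so v = 6*exp(y): now 6*y*exp(y) + ∫(-6*exp(y)) dy.
Step 2. Evaluate the standard form: now 6*y*exp(y) - 6*exp(y).
Answer: 6*y*exp(y) - 6*exp(y).


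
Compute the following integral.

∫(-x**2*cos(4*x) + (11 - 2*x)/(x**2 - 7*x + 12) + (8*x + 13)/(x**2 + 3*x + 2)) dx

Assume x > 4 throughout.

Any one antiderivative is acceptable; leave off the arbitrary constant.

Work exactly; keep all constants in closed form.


Answer: -x**2*sin(4*x)/4 - x*cos(4*x)/8 + 3*log(x - 4) - 5*log(x - 3) + 5*log(x + 1) + 3*log(x + 2) + sin(4*x)/32.


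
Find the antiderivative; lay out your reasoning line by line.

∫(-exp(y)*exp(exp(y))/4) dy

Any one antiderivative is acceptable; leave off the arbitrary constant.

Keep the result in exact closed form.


Step 1. Substitute u = exp(y), turning ∫(-exp(y)*exp(exp(y))/4) dy into ∫(-exp(u)/4) du: now ∫(-exp(u)/4) du.
Step 2. Evaluate the standard form: now -exp(u)/4.
Step 3. Substitute back u = exp(y): now -exp(exp(y))/4.
Answer: -exp(exp(y))/4.


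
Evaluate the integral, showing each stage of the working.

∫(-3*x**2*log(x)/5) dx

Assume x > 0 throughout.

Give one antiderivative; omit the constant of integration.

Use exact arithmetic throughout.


Step 1. Integrate ∫(-3*x**2*log(x)/5) dx by parts with u = log(x), dv = (-3*x**2/5) dx, so v = -x**3/5 [assuming x > 0]: now -x**3*log(x)/5 + ∫(x**2/5) dx.
Step 2. Evaluate the standard form: now -x**3*log(x)/5 + x**3/15.
Answer: -x**3*log(x)/5 + x**3/15.


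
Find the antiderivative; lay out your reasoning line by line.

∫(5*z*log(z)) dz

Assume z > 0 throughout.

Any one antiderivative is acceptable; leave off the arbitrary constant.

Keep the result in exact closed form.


Step 1. Integrate ∫(5*z*log(z)) dz by parts with u = log(z), dv = (5*z) dz, so v = 5*z**2/2 [assuming z > 0]: now 5*z**2*log(z)/2 + ∫(-5*z/2) dz.
Step 2. Evaluate the standard form: now 5*z**2*log(z)/2 - 5*z**2/4.
Answer: 5*z**2*log(z)/2 - 5*z**2/4.


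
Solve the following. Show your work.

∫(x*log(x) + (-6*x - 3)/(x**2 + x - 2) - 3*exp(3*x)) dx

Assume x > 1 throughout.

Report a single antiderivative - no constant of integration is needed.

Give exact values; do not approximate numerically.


Step 1. Rewrite: now ∫(x*log(x)) dx + ∫((-6*x - 3)/(x**2 + x - 2)) dx + ∫(-3*exp(3*x)) dx.
Step 2. Decompose ∫((-6*x - 3)/(x**2 + x - 2)) dx by partial fractions, (-6*x - 3)/(x**2 + x - 2) = -3/(x + 2) - 3/(x - 1): now ∫(x*log(x)) dx + ∫(-3/(x - 1)) dx + ∫(-3/(x + 2)) dx + ∫(-3*exp(3*x)) dx.
Step 3. Evaluate the standard form [assuming x > -2]: now -3*log(x + 2) + ∫(x*log(x)) dx + ∫(-3/(x - 1)) dx + ∫(-3*exp(3*x)) dx.
Step 4. Evaluate the standard form [assuming x > 1]: now -3*log(x - 1) - 3*log(x + 2) + ∫(x*log(x)) dx + ∫(-3*exp(3*x)) dx.
Step 5. Integrate ∫(x*log(x)) dx by parts with u = log(x), dv = (x) dx, so v = x**2/2 [assuming x > 0]: now x**2*log(x)/2 - 3*log(x - 1) - 3*log(x + 2) + ∫(-x/2) dx + ∫(-3*exp(3*x)) dx.
Step 6. Evaluate the standard form: now x**2*log(x)/2 - x**2/4 - 3*log(x - 1) - 3*log(x + 2) + ∫(-3*exp(3*x)) dx.
Step 7. Evaluate the standard form: now x**2*log(x)/2 - x**2/4 - exp(3*x) - 3*log(x - 1) - 3*log(x + 2).
Answer: x**2*log(x)/2 - x**2/4 - exp(3*x) - 3*log(x - 1) - 3*log(x + 2).


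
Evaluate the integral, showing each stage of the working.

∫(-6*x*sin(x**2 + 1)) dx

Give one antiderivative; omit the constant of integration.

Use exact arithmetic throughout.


Step 1. Substitute u = x**2 + 1, turning ∫(-6*x*sin(x**2 + 1)) dx into ∫(-3*sin(u)) du: now ∫(-3*sin(u)) du.
Step 2. Evaluate the standard form: now 3*cos(u).
Step 3. Substitute back u = x**2 + 1: now 3*cos(x**2 + 1).
Answer: 3*cos(x**2 + 1).


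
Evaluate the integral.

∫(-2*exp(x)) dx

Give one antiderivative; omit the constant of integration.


Answer: -2*exp(x).


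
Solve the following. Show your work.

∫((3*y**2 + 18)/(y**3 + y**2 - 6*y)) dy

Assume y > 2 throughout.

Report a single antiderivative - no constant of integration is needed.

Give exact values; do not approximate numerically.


Step 1. Decompose ∫((3*y**2 + 18)/(y**3 + y**2 - 6*y)) dy by partial fractions, (3*y**2 + 18)/(y**3 + y**2 - 6*y) = 3/(y + 3) + 3/(y - 2) - 3/y: now ∫(-3/y) dy + ∫(3/(y - 2)) dy + ∫(3/(y + 3)) dy.
Step 2. Evaluate the standard form [assuming y > -3]: now 3*log(y + 3) + ∫(-3/y) dy + ∫(3/(y - 2)) dy.
Step 3. Evaluate the standard form [assuming y > 0]: now -3*log(y) + 3*log(y + 3) + ∫(3/(y - 2)) dy.
Step 4. Evaluate the standard form [assuming y > 2]: now -3*log(y) + 3*log(y - 2) + 3*log(y + 3).
Answer: -3*log(y) + 3*log(y - 2) + 3*log(y + 3).


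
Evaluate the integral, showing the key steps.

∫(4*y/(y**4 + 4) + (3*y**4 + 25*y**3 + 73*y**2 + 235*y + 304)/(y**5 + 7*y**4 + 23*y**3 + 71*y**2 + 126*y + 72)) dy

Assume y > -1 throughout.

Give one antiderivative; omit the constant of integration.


Step 1. Rewrite: now ∫(4*y/(y**4 + 4)) dy + ∫((3*y**4 + 25*y**3 + 73*y**2 + 235*y + 304)/(y**5 + 7*y**4 + 23*y**3 + 71*y**2 + 126*y + 72)) dy.
Step 2. Decompose ∫((3*y**4 + 25*y**3 + 73*y**2 + 235*y + 304)/(y**5 + 7*y**4 + 23*y**3 + 71*y**2 + 126*y + 72)) dy by partial fractions, (3*y**4 + 25*y**3 + 73*y**2 + 235*y + 304)/(y**5 + 7*y**4 + 23*y**3 + 71*y**2 + 126*y + 72) = 2/(y**2 + 9) - 2/(y + 4) + 1/(y + 2) + 4/(y + 1): now ∫(4*y/(y**4 + 4)) dy + ∫(4/(y + 1)) dy + ∫(1/(y + 2)) dy + ∫(-2/(y + 4)) dy + ∫(2/(y**2 + 9)) dy.
Step 3. Evaluate the standard form [assuming y > -2]: now log(y + 2) + ∫(4*y/(y**4 + 4)) dy + ∫(4/(y + 1)) dy + ∫(-2/(y + 4)) dy + ∫(2/(y**2 + 9)) dy.
Step 4. Evaluate the standard form [assuming y > -4]: now log(y + 2) - 2*log(y + 4) + ∫(4*y/(y**4 + 4)) dy + ∫(4/(y + 1)) dy + ∫(2/(y**2 + 9)) dy.
Step 5. Evaluate the standard form [assuming y > -1]: now 4*log(y + 1) + log(y + 2) - 2*log(y + 4) + ∫(4*y/(y**4 + 4)) dy + ∫(2/(y**2 + 9)) dy.
Step 6. Evaluate the standard form: now 4*log(y + 1) + log(y + 2) - 2*log(y + 4) + 2*atan(y/3)/3 + ∫(4*y/(y**4 + 4)) dy.
Step 7. Substitute u = y**2, turning ∫(4*y/(y**4 + 4)) dy into ∫(2/(u**2 + 4)) du: now 4*log(y + 1) + log(y + 2) - 2*log(y + 4) + 2*atan(y/3)/3 + ∫(2/(u**2 + 4)) du.
Step 8. Evaluate the standard form: now 4*log(y + 1) + log(y + 2) - 2*log(y + 4) + atan(u/2) + 2*atan(y/3)/3.
Step 9. Substitute back u = y**2: now 4*log(y + 1) + log(y + 2) - 2*log(y + 4) + 2*atan(y/3)/3 + atan(y**2/2).
Answer: 4*log(y + 1) + log(y + 2) - 2*log(y + 4) + 2*atan(y/3)/3 + atan(y**2/2).


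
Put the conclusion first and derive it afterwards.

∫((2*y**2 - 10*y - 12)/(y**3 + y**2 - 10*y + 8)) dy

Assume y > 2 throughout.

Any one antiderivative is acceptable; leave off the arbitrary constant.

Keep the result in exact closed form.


The answer is -4*log(y - 2) + 4*log(y - 1) + 2*log(y + 4).
Step 1. Decompose ∫((2*y**2 - 10*y - 12)/(y**3 + y**2 - 10*y + 8)) dy by partial fractions, (2*y**2 - 10*y - 12)/(y**3 + y**2 - 10*y + 8) = 2/(y + 4) + 4/(y - 1) - 4/(y - 2): now ∫(-4/(y - 2)) dy + ∫(4/(y - 1)) dy + ∫(2/(y + 4)) dy.
Step 2. Evaluate the standard form [assuming y > -4]: now 2*log(y + 4) + ∫(-4/(y - 2)) dy + ∫(4/(y - 1)) dy.
Step 3. Evaluate the standard form [assuming y > 1]: now 4*log(y - 1) + 2*log(y + 4) + ∫(-4/(y - 2)) dy.
Step 4. Evaluate the standard form [assuming y > 2]: now -4*log(y - 2) + 4*log(y - 1) + 2*log(y + 4).
Answer: -4*log(y - 2) + 4*log(y - 1) + 2*log(y + 4).


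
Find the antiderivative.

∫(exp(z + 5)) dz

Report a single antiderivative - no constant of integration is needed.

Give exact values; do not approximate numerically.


Answer: exp(z + 5).


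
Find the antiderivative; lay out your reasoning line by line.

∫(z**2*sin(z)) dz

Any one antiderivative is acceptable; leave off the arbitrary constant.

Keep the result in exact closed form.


Step 1. Integrate ∫(z**2*sin(z)) dz by parts with u = z**2, dv = (sin(z)) dz, so v = -cos(z): now -z**2*cos(z) + ∫(2*z*cos(z)) dz.
Step 2. Integrate ∫(2*z*cos(z)) dz by parts with u = z, dv = (2*cos(z)) dz, so v = 2*sin(z): now -z**2*cos(z) + 2*z*sin(z) + ∫(-2*sin(z)) dz.
Step 3. Evaluate the standard form: now -z**2*cos(z) + 2*z*sin(z) + 2*cos(z).
Answer: -z**2*cos(z) + 2*z*sin(z) + 2*cos(z).


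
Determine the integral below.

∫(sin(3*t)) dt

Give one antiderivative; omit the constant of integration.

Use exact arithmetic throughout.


Answer: -cos(3*t)/3.


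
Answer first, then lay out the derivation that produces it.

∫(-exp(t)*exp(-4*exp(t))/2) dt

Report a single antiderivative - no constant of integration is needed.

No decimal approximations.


The answer is exp(-4*exp(t))/8.
Step 1. Substitute u = exp(t), turning ∫(-exp(t)*exp(-4*exp(t))/2) dt into ∫(-exp(-4*u)/2) du: now ∫(-exp(-4*u)/2) du.
Step 2. Evaluate the standard form: now exp(-4*u)/8.
Step 3. Substitute back u = exp(t): now exp(-4*exp(t))/8.
Answer: exp(-4*exp(t))/8.


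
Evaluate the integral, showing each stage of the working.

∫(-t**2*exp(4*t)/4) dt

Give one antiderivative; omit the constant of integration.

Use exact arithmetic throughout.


Step 1. Integrate ∫(-t**2*exp(4*t)/4) dt by parts with u = t**2, dv = (-exp(4*t)/4) dt, so v = -exp(4*t)/16: now -t**2*exp(4*t)/16 + ∫(t*exp(4*t)/8) dt.
Step 2. Integrate ∫(t*exp(4*t)/8) dt by parts with u = t, dv = (exp(4*t)/8) dt, so v = exp(4*t)/32: now -t**2*exp(4*t)/16 + t*exp(4*t)/32 + ∫(-exp(4*t)/32) dt.
Step 3. Evaluate the standard form: now -t**2*exp(4*t)/16 + t*exp(4*t)/32 - exp(4*t)/128.
Answer: -t**2*exp(4*t)/16 + t*exp(4*t)/32 - exp(4*t)/128.


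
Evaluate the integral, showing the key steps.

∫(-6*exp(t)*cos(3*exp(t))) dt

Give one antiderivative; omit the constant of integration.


Step 1. Substitute u = exp(t), turning ∫(-6*exp(t)*cos(3*exp(t))) dt into ∫(-6*cos(3*u)) du: now ∫(-6*cos(3*u)) du.
Step 2. Evaluate the standard form: now -2*sin(3*u).
Step 3. Substitute back u = exp(t): now -2*sin(3*exp(t)).
Answer: -2*sin(3*exp(t)).


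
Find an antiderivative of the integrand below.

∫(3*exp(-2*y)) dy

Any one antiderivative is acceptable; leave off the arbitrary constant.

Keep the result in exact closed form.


Answer: -3*exp(-2*y)/2.


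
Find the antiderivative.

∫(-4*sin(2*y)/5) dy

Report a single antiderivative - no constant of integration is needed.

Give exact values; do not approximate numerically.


Answer: 2*cos(2*y)/5.


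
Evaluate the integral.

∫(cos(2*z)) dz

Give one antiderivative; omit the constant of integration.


Answer: sin(2*z)/2.


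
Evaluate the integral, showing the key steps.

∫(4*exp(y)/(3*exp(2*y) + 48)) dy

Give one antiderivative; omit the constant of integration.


Step 1. Substitute u = exp(y), turning ∫(4*exp(y)/(3*exp(2*y) + 48)) dy into ∫(4/(3*(u**2 + 16))) du: now ∫(4/(3*(u**2 + 16))) du.
Step 2. Evaluate the standard form: now atan(u/4)/3.
Step 3. Substitute back u = exp(y): now atan(exp(y)/4)/3.
Answer: atan(exp(y)/4)/3.


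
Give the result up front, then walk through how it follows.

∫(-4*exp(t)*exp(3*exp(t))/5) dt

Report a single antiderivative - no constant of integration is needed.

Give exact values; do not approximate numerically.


The answer is -4*exp(3*exp(t))/15.
Step 1. Substitute u = exp(t), turning ∫(-4*exp(t)*exp(3*exp(t))/5) dt into ∫(-4*exp(3*u)/5) du: now ∫(-4*exp(3*u)/5) du.
Step 2. Evaluate the standard form: now -4*exp(3*u)/15.
Step 3. Substitute back u = exp(t): now -4*exp(3*exp(t))/15.
Answer: -4*exp(3*exp(t))/15.


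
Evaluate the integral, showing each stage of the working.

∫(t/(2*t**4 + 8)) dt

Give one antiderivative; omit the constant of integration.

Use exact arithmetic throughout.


Step 1. Substitute u = t**2, turning ∫(t/(2*t**4 + 8)) dt into ∫(1/(4*(u**2 + 4))) du: now ∫(1/(4*(u**2 + 4))) du.
Step 2. Evaluate the standard form: now atan(u/2)/8.
Step 3. Substitute back u = t**2: now atan(t**2/2)/8.
Answer: atan(t**2/2)/8.


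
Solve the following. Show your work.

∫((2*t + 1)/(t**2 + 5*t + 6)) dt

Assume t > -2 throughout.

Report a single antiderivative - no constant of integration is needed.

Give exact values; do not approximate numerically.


Step 1. Decompose ∫((2*t + 1)/(t**2 + 5*t + 6)) dt by partial fractions, (2*t + 1)/(t**2 + 5*t + 6) = 5/(t + 3) - 3/(t + 2): now ∫(-3/(t + 2)) dt + ∫(5/(t + 3)) dt.
Step 2. Evaluate the standard form [assuming t > -3]: now 5*log(t + 3) + ∫(-3/(t + 2)) dt.
Step 3. Evaluate the standard form [assuming t > -2]: now -3*log(t + 2) + 5*log(t + 3).
Answer: -3*log(t + 2) + 5*log(t + 3).


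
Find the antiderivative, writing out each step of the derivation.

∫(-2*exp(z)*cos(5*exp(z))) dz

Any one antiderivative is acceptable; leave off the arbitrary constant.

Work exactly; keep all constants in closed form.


Step 1. Substitute u = exp(z), turning ∫(-2*exp(z)*cos(5*exp(z))) dz into ∫(-2*cos(5*u)) du: now ∫(-2*cos(5*u)) du.
Step 2. Evaluate the standard form: now -2*sin(5*u)/5.
Step 3. Substitute back u = exp(z): now -2*sin(5*exp(z))/5.
Answer: -2*sin(5*exp(z))/5.


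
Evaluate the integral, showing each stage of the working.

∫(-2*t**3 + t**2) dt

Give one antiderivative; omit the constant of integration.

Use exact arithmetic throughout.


Step 1. Rewrite: now ∫(t**2) dt + ∫(-2*t**3) dt.
Step 2. Evaluate the standard form: now t**3/3 + ∫(-2*t**3) dt.
Step 3. Evaluate the standard form: now -t**4/2 + t**3/3.
Answer: -t**4/2 + t**3/3.


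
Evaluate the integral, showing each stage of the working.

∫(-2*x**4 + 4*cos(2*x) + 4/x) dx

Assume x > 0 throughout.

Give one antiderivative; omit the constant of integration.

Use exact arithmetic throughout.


Step 1. Rewrite: now ∫(4/x) dx + ∫(-2*x**4) dx + ∫(4*cos(2*x)) dx.
Step 2. Evaluate the standard form [assuming x > 0]: now 4*log(x) + ∫(-2*x**4) dx + ∫(4*cos(2*x)) dx.
Step 3. Evaluate the standard form: now 4*log(x) + 2*sin(2*x) + ∫(-2*x**4) dx.
Step 4. Evaluate the standard form: now -2*x**5/5 + 4*log(x) + 2*sin(2*x).
Answer: -2*x**5/5 + 4*log(x) + 2*sin(2*x).


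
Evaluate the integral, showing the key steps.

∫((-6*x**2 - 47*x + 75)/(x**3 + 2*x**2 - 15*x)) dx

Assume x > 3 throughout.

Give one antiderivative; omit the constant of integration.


Step 1. Decompose ∫((-6*x**2 - 47*x + 75)/(x**3 + 2*x**2 - 15*x)) dx by partial fractions, (-6*x**2 - 47*x + 75)/(x**3 + 2*x**2 - 15*x) = 4/(x + 5) - 5/(x - 3) - 5/x: now ∫(-5/x) dx + ∫(-5/(x - 3)) dx + ∫(4/(x + 5)) dx.
Step 2. Evaluate the standard form [assuming x > -5]: now 4*log(x + 5) + ∫(-5/x) dx + ∫(-5/(x - 3)) dx.
Step 3. Evaluate the standard form [assuming x > 3]: now -5*log(x - 3) + 4*log(x + 5) + ∫(-5/x) dx.
Step 4. Evaluate the standard form [assuming x > 0]: now -5*log(x) - 5*log(x - 3) + 4*log(x + 5).
Answer: -5*log(x) - 5*log(x - 3) + 4*log(x + 5).


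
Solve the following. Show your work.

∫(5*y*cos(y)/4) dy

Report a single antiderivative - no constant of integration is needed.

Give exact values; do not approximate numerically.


Step 1. Integrate ∫(5*y*cos(y)/4) dy by parts with u = y, dv = (5*cos(y)/4) dy, so v = 5*sin(y)/4: now 5*y*sin(y)/4 + ∫(-5*sin(y)/4) dy.
Step 2. Evaluate the standard form: now 5*y*sin(y)/4 + 5*cos(y)/4.
Answer: 5*y*sin(y)/4 + 5*cos(y)/4.


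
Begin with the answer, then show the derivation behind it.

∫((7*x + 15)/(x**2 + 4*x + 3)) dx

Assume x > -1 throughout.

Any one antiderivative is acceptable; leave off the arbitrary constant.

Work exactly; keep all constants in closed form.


The answer is 4*log(x + 1) + 3*log(x + 3).
Step 1. Decompose ∫((7*x + 15)/(x**2 + 4*x + 3)) dx by partial fractions, (7*x + 15)/(x**2 + 4*x + 3) = 3/(x + 3) + 4/(x + 1): now ∫(4/(x + 1)) dx + ∫(3/(x + 3)) dx.
Step 2. Evaluate the standard form [assuming x > -3]: now 3*log(x + 3) + ∫(4/(x + 1)) dx.
Step 3. Evaluate the standard form [assuming x > -1]: now 4*log(x + 1) + 3*log(x + 3).
Answer: 4*log(x + 1) + 3*log(x + 3).


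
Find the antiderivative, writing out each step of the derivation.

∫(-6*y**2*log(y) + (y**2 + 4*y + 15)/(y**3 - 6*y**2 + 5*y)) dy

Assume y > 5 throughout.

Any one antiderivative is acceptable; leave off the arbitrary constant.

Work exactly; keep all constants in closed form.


Step 1. Rewrite: now ∫(-6*y**2*log(y)) dy + ∫((y**2 + 4*y + 15)/(y**3 - 6*y**2 + 5*y)) dy.
Step 2. Decompose ∫((y**2 + 4*y + 15)/(y**3 - 6*y**2 + 5*y)) dy by partial fractions, (y**2 + 4*y + 15)/(y**3 - 6*y**2 + 5*y) = -5/(y - 1) + 3/(y - 5) + 3/y: now ∫(3/y) dy + ∫(-6*y**2*log(y)) dy + ∫(3/(y - 5)) dy + ∫(-5/(y - 1)) dy.
Step 3. Evaluate the standard form [assuming y > 1]: now -5*log(y - 1) + ∫(3/y) dy + ∫(-6*y**2*log(y)) dy + ∫(3/(y - 5)) dy.
Step 4. Evaluate the standard form [assuming y > 5]: now 3*log(y - 5) - 5*log(y - 1) + ∫(3/y) dy + ∫(-6*y**2*log(y)) dy.
Step 5. Evaluate the standard form [assuming y > 0]: now 3*log(y) + 3*log(y - 5) - 5*log(y - 1) + ∫(-6*y**2*log(y)) dy.
Step 6. Integrate ∫(-6*y**2*log(y)) dy by parts with u = log(y), dv = (-6*y**2) dy, so v = -2*y**3 [assuming y > 0]: now -2*y**3*log(y) + 3*log(y) + 3*log(y - 5) - 5*log(y - 1) + ∫(2*y**2) dy.
Step 7. Evaluate the standard form: now -2*y**3*log(y) + 2*y**3/3 + 3*log(y) + 3*log(y - 5) - 5*log(y - 1).
Answer: -2*y**3*log(y) + 2*y**3/3 + 3*log(y) + 3*log(y - 5) - 5*log(y - 1).


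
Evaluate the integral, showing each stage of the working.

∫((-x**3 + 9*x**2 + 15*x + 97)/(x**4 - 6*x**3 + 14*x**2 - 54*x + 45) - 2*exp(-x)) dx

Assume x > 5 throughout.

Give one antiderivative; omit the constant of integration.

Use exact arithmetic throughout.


Step 1. Rewrite: now ∫((-x**3 + 9*x**2 + 15*x + 97)/(x**4 - 6*x**3 + 14*x**2 - 54*x + 45)) dx + ∫(-2*exp(-x)) dx.
Step 2. Evaluate the standard form: now ∫((-x**3 + 9*x**2 + 15*x + 97)/(x**4 - 6*x**3 + 14*x**2 - 54*x + 45)) dx + 2*exp(-x).
Step 3. Decompose ∫((-x**3 + 9*x**2 + 15*x + 97)/(x**4 - 6*x**3 + 14*x**2 - 54*x + 45)) dx by partial fractions, (-x**3 + 9*x**2 + 15*x + 97)/(x**4 - 6*x**3 + 14*x**2 - 54*x + 45) = -4/(x**2 + 9) - 3/(x - 1) + 2/(x - 5): now ∫(2/(x - 5)) dx + ∫(-3/(x - 1)) dx + ∫(-4/(x**2 + 9)) dx + 2*exp(-x).
Step 4. Evaluate the standard form [assuming x > 1]: now -3*log(x - 1) + ∫(2/(x - 5)) dx + ∫(-4/(x**2 + 9)) dx + 2*exp(-x).
Step 5. Evaluate the standard form [assuming x > 5]: now 2*log(x - 5) - 3*log(x - 1) + ∫(-4/(x**2 + 9)) dx + 2*exp(-x).
Step 6. Evaluate the standard form: now 2*log(x - 5) - 3*log(x - 1) - 4*atan(x/3)/3 + 2*exp(-x).
Answer: 2*log(x - 5) - 3*log(x - 1) - 4*atan(x/3)/3 + 2*exp(-x).


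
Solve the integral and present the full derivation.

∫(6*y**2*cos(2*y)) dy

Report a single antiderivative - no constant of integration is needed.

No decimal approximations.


Step 1. Integrate ∫(6*y**2*cos(2*y)) dy by parts with u = y**2, dv = (6*cos(2*y)) dy, so v = 3*sin(2*y): now 3*y**2*sin(2*y) + ∫(-6*y*sin(2*y)) dy.
Step 2. Integrate ∫(-6*y*sin(2*y)) dy by parts with u = y, dv = (-6*sin(2*y)) dy, so v = 3*cos(2*y): now 3*y**2*sin(2*y) + 3*y*cos(2*y) + ∫(-3*cos(2*y)) dy.
Step 3. Evaluate the standard form: now 3*y**2*sin(2*y) + 3*y*cos(2*y) - 3*sin(2*y)/2.
Answer: 3*y**2*sin(2*y) + 3*y*cos(2*y) - 3*sin(2*y)/2.


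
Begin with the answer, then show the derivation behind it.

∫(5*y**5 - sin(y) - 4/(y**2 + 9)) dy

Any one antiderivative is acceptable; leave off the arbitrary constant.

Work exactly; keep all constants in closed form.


The answer is 5*y**6/6 + cos(y) - 4*atan(y/3)/3.
Step 1. Rewrite: now ∫(5*y**5) dy + ∫(-4/(y**2 + 9)) dy + ∫(-sin(y)) dy.
Step 2. Evaluate the standard form: now cos(y) + ∫(5*y**5) dy + ∫(-4/(y**2 + 9)) dy.
Step 3. Evaluate the standard form: now cos(y) - 4*atan(y/3)/3 + ∫(5*y**5) dy.
Step 4. Evaluate the standard form: now 5*y**6/6 + cos(y) - 4*atan(y/3)/3.
Answer: 5*y**6/6 + cos(y) - 4*atan(y/3)/3.


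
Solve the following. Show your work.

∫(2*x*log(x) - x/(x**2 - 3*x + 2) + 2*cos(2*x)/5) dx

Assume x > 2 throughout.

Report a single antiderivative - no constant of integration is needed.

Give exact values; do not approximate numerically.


Step 1. Rewrite: now ∫(-x/(x**2 - 3*x + 2)) dx + ∫(2*x*log(x)) dx + ∫(2*cos(2*x)/5) dx.
Step 2. Integrate ∫(2*x*log(x)) dx by parts with u = log(x), dv = (2*x) dx, so v = x**2 [assuming x > 0]: now x**2*log(x) + ∫(-x) dx + ∫(-x/(x**2 - 3*x + 2)) dx + ∫(2*cos(2*x)/5) dx.
Step 3. Evaluate the standard form: now x**2*log(x) - x**2/2 + ∫(-x/(x**2 - 3*x + 2)) dx + ∫(2*cos(2*x)/5) dx.
Step 4. Decompose ∫(-x/(x**2 - 3*x + 2)) dx by partial fractions, -x/(x**2 - 3*x + 2) = 1/(x - 1) - 2/(x - 2): now x**2*log(x) - x**2/2 + ∫(-2/(x - 2)) dx + ∫(1/(x - 1)) dx + ∫(2*cos(2*x)/5) dx.
Step 5. Evaluate the standard form [assuming x > 2]: now x**2*log(x) - x**2/2 - 2*log(x - 2) + ∫(1/(x - 1)) dx + ∫(2*cos(2*x)/5) dx.
Step 6. Evaluate the standard form [assuming x > 1]: now x**2*log(x) - x**2/2 - 2*log(x - 2) + log(x - 1) + ∫(2*cos(2*x)/5) dx.
Step 7. Evaluate the standard form: now x**2*log(x) - x**2/2 - 2*log(x - 2) + log(x - 1) + sin(2*x)/5.
Answer: x**2*log(x) - x**2/2 - 2*log(x - 2) + log(x - 1) + sin(2*x)/5.


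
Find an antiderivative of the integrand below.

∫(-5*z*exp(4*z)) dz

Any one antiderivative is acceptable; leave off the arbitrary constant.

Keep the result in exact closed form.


Answer: -5*z*exp(4*z)/4 + 5*exp(4*z)/16.


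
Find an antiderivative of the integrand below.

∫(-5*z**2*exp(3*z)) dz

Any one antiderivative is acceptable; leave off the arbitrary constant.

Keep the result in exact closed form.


Answer: -5*z**2*exp(3*z)/3 + 10*z*exp(3*z)/9 - 10*exp(3*z)/27.


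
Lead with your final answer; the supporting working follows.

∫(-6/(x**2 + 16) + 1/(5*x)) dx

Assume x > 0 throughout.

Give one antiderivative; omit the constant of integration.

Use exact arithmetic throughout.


The answer is log(x)/5 - 3*atan(x/4)/2.
Step 1. Rewrite: now ∫(1/(5*x)) dx + ∫(-6/(x**2 + 16)) dx.
Step 2. Evaluate the standard form: now -3*atan(x/4)/2 + ∫(1/(5*x)) dx.
Step 3. Evaluate the standard form [assuming x > 0]: now log(x)/5 - 3*atan(x/4)/2.
Answer: log(x)/5 - 3*atan(x/4)/2.


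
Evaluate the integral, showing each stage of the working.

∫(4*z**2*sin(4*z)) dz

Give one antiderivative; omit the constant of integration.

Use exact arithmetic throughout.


Step 1. Integrate ∫(4*z**2*sin(4*z)) dz by parts with u = z**2, dv = (4*sin(4*z)) dz, so v = -cos(4*z): now -z**2*cos(4*z) + ∫(2*z*cos(4*z)) dz.
Step 2. Integrate ∫(2*z*cos(4*z)) dz by parts with u = z, dv = (2*cos(4*z)) dz, so v = sin(4*z)/2: now -z**2*cos(4*z) + z*sin(4*z)/2 + ∫(-sin(4*z)/2) dz.
Step 3. Evaluate the standard form: now -z**2*cos(4*z) + z*sin(4*z)/2 + cos(4*z)/8.
Answer: -z**2*cos(4*z) + z*sin(4*z)/2 + cos(4*z)/8.


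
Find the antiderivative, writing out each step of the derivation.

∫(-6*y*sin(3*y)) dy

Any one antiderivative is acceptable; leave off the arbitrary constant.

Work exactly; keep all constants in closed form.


Step 1. Integrate ∫(-6*y*sin(3*y)) dy by parts with u = y, dv = (-6*sin(3*y)) dy, so v = 2*cos(3*y): now 2*y*cos(3*y) + ∫(-2*cos(3*y)) dy.
Step 2. Evaluate the standard form: now 2*y*cos(3*y) - 2*sin(3*y)/3.
Answer: 2*y*cos(3*y) - 2*sin(3*y)/3.


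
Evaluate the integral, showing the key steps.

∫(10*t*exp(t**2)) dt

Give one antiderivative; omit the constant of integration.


Step 1. Substitute u = t**2, turning ∫(10*t*exp(t**2)) dt into ∫(5*exp(u)) du: now ∫(5*exp(u)) du.
Step 2. Evaluate the standard form: now 5*exp(u).
Step 3. Substitute back u = t**2: now 5*exp(t**2).
Answer: 5*exp(t**2).


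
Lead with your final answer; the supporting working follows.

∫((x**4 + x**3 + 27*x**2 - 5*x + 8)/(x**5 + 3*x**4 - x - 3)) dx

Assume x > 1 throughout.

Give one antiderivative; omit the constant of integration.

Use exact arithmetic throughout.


The answer is 2*log(x - 1) - 5*log(x + 1) + 4*log(x + 3) + 3*atan(x).
Step 1. Decompose ∫((x**4 + x**3 + 27*x**2 - 5*x + 8)/(x**5 + 3*x**4 - x - 3)) dx by partial fractions, (x**4 + x**3 + 27*x**2 - 5*x + 8)/(x**5 + 3*x**4 - x - 3) = 3/(x**2 + 1) + 4/(x + 3) - 5/(x + 1) + 2/(x - 1): now ∫(2/(x - 1)) dx + ∫(-5/(x + 1)) dx + ∫(4/(x + 3)) dx + ∫(3/(x**2 + 1)) dx.
Step 2. Evaluate the standard form [assuming x > -1]: now -5*log(x + 1) + ∫(2/(x - 1)) dx + ∫(4/(x + 3)) dx + ∫(3/(x**2 + 1)) dx.
Step 3. Evaluate the standard form [assuming x > 1]: now 2*log(x - 1) - 5*log(x + 1) + ∫(4/(x + 3)) dx + ∫(3/(x**2 + 1)) dx.
Step 4. Evaluate the standard form [assuming x > -3]: now 2*log(x - 1) - 5*log(x + 1) + 4*log(x + 3) + ∫(3/(x**2 + 1)) dx.
Step 5. Evaluate the standard form: now 2*log(x - 1) - 5*log(x + 1) + 4*log(x + 3) + 3*atan(x).
Answer: 2*log(x - 1) - 5*log(x + 1) + 4*log(x + 3) + 3*atan(x).


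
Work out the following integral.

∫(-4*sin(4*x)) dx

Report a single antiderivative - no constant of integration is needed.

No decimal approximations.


Answer: cos(4*x).


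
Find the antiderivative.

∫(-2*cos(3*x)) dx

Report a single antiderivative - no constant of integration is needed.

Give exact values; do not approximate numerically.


Answer: -2*sin(3*x)/3.


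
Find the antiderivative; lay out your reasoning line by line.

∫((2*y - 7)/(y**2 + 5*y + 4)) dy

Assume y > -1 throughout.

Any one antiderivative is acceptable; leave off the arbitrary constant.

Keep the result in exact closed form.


Step 1. Decompose ∫((2*y - 7)/(y**2 + 5*y + 4)) dy by partial fractions, (2*y - 7)/(y**2 + 5*y + 4) = 5/(y + 4) - 3/(y + 1): now ∫(-3/(y + 1)) dy + ∫(5/(y + 4)) dy.
Step 2. Evaluate the standard form [assuming y > -1]: now -3*log(y + 1) + ∫(5/(y + 4)) dy.
Step 3. Evaluate the standard form [assuming y > -4]: now -3*log(y + 1) + 5*log(y + 4).
Answer: -3*log(y + 1) + 5*log(y + 4).


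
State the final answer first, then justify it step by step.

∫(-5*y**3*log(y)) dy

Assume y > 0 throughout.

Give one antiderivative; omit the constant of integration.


The answer is -5*y**4*log(y)/4 + 5*y**4/16.
Step 1. Integrate ∫(-5*y**3*log(y)) dy by parts with u = log(y), dv = (-5*y**3) dy, so v = -5*y**4/4 [assuming y > 0]: now -5*y**4*log(y)/4 + ∫(5*y**3/4) dy.
Step 2. Evaluate the standard form: now -5*y**4*log(y)/4 + 5*y**4/16.
Answer: -5*y**4*log(y)/4 + 5*y**4/16.


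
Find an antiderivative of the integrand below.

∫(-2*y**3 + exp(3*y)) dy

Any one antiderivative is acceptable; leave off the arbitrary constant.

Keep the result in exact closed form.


Answer: -y**4/2 + exp(3*y)/3.


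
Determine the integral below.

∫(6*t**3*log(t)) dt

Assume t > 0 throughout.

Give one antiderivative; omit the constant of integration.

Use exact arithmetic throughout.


Answer: 3*t**4*log(t)/2 - 3*t**4/8.


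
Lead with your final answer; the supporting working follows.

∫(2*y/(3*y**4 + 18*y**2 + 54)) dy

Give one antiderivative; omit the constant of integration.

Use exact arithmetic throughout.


The answer is atan(y**2/3 + 1)/9.
Step 1. Substitute u = y**2 + 3, turning ∫(2*y/(3*y**4 + 18*y**2 + 54)) dy into ∫(1/(3*(u**2 + 9))) du: now ∫(1/(3*(u**2 + 9))) du.
Step 2. Evaluate the standard form: now atan(u/3)/9.
Step 3. Substitute back u = y**2 + 3: now atan(y**2/3 + 1)/9.
Answer: atan(y**2/3 + 1)/9.


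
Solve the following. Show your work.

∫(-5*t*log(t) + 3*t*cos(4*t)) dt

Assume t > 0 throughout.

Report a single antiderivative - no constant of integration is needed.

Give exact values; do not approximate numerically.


Step 1. Rewrite: now ∫(-5*t*log(t)) dt + ∫(3*t*cos(4*t)) dt.
Step 2. Integrate ∫(-5*t*log(t)) dt by parts with u = log(t), dv = (-5*t) dt, so v = -5*t**2/2 [assuming t > 0]: now -5*t**2*log(t)/2 + ∫(5*t/2) dt + ∫(3*t*cos(4*t)) dt.
Step 3. Evaluate the standard form: now -5*t**2*log(t)/2 + 5*t**2/4 + ∫(3*t*cos(4*t)) dt.
Step 4. Integrate ∫(3*t*cos(4*t)) dt by parts with u = t, dv = (3*cos(4*t)) dt, so v = 3*sin(4*t)/4: now -5*t**2*log(t)/2 + 5*t**2/4 + 3*t*sin(4*t)/4 + ∫(-3*sin(4*t)/4) dt.
Step 5. Evaluate the standard form: now -5*t**2*log(t)/2 + 5*t**2/4 + 3*t*sin(4*t)/4 + 3*cos(4*t)/16.
Answer: -5*t**2*log(t)/2 + 5*t**2/4 + 3*t*sin(4*t)/4 + 3*cos(4*t)/16.


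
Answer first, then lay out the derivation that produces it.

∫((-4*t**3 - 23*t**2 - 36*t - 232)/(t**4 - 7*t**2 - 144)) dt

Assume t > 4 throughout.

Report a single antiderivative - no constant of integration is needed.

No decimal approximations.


The answer is -5*log(t - 4) + log(t + 4) + atan(t/3)/3.
Step 1. Decompose ∫((-4*t**3 - 23*t**2 - 36*t - 232)/(t**4 - 7*t**2 - 144)) dt by partial fractions, (-4*t**3 - 23*t**2 - 36*t - 232)/(t**4 - 7*t**2 - 144) = 1/(t**2 + 9) + 1/(t + 4) - 5/(t - 4): now ∫(-5/(t - 4)) dt + ∫(1/(t + 4)) dt + ∫(1/(t**2 + 9)) dt.
Step 2. Evaluate the standard form [assuming t > -4]: now log(t + 4) + ∫(-5/(t - 4)) dt + ∫(1/(t**2 + 9)) dt.
Step 3. Evaluate the standard form [assuming t > 4]: now -5*log(t - 4) + log(t + 4) + ∫(1/(t**2 + 9)) dt.
Step 4. Evaluate the standard form: now -5*log(t - 4) + log(t + 4) + atan(t/3)/3.
Answer: -5*log(t - 4) + log(t + 4) + atan(t/3)/3.


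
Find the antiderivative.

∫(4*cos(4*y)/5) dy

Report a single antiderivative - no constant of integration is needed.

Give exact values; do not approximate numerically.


Answer: sin(4*y)/5.


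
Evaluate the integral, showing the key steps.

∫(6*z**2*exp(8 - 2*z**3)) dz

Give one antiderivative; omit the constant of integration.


Step 1. Substitute u = z**3 - 4, turning ∫(6*z**2*exp(8 - 2*z**3)) dz into ∫(2*exp(-2*u)) du: now ∫(2*exp(-2*u)) du.
Step 2. Evaluate the standard form: now -exp(-2*u).
Step 3. Substitute back u = z**3 - 4: now -exp(8 - 2*z**3).
Answer: -exp(8 - 2*z**3).


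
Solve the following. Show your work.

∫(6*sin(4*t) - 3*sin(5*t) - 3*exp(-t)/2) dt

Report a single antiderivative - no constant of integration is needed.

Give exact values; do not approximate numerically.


Step 1. Rewrite: now ∫(-3*exp(-t)/2) dt + ∫(6*sin(4*t)) dt + ∫(-3*sin(5*t)) dt.
Step 2. Evaluate the standard form: now 3*cos(5*t)/5 + ∫(-3*exp(-t)/2) dt + ∫(6*sin(4*t)) dt.
Step 3. Evaluate the standard form: now -3*cos(4*t)/2 + 3*cos(5*t)/5 + ∫(-3*exp(-t)/2) dt.
Step 4. Evaluate the standard form: now -3*cos(4*t)/2 + 3*cos(5*t)/5 + 3*exp(-t)/2.
Answer: -3*cos(4*t)/2 + 3*cos(5*t)/5 + 3*exp(-t)/2.


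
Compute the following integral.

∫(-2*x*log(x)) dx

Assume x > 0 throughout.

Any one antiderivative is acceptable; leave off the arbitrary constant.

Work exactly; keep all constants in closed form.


Answer: -x**2*log(x) + x**2/2.


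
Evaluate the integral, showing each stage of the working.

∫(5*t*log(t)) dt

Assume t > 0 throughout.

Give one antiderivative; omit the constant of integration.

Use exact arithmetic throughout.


Step 1. Integrate ∫(5*t*log(t)) dt by parts with u = log(t), dv = (5*t) dt, so v = 5*t**2/2 [assuming t > 0]: now 5*t**2*log(t)/2 + ∫(-5*t/2) dt.
Step 2. Evaluate the standard form: now 5*t**2*log(t)/2 - 5*t**2/4.
Answer: 5*t**2*log(t)/2 - 5*t**2/4.


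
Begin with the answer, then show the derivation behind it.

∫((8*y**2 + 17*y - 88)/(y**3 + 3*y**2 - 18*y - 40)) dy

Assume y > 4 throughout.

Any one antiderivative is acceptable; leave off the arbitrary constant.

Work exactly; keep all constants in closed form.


The answer is 2*log(y - 4) + 5*log(y + 2) + log(y + 5).
Step 1. Decompose ∫((8*y**2 + 17*y - 88)/(y**3 + 3*y**2 - 18*y - 40)) dy by partial fractions, (8*y**2 + 17*y - 88)/(y**3 + 3*y**2 - 18*y - 40) = 1/(y + 5) + 5/(y + 2) + 2/(y - 4): now ∫(2/(y - 4)) dy + ∫(5/(y + 2)) dy + ∫(1/(y + 5)) dy.
Step 2. Evaluate the standard form [assuming y > 4]: now 2*log(y - 4) + ∫(5/(y + 2)) dy + ∫(1/(y + 5)) dy.
Step 3. Evaluate the standard form [assuming y > -5]: now 2*log(y - 4) + log(y + 5) + ∫(5/(y + 2)) dy.
Step 4. Evaluate the standard form [assuming y > -2]: now 2*log(y - 4) + 5*log(y + 2) + log(y + 5).
Answer: 2*log(y - 4) + 5*log(y + 2) + log(y + 5).


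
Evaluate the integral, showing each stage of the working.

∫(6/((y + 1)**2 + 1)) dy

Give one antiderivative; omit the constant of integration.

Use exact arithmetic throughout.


Step 1. Substitute u = y + 1, turning ∫(6/((y + 1)**2 + 1)) dy into ∫(6/(u**2 + 1)) du: now ∫(6/(u**2 + 1)) du.
Step 2. Evaluate the standard form: now 6*atan(u).
Step 3. Substitute back u = y + 1: now 6*atan(y + 1).
Answer: 6*atan(y + 1).


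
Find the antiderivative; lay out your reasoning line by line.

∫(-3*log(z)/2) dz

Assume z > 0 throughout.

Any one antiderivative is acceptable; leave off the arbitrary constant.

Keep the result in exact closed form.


Step 1. Integrate ∫(-3*log(z)/2) dz by parts with u = log(z), dv = (-3/2) dz, so v = -3*z/2 [assuming z > 0]: now -3*z*log(z)/2 + ∫(3/2) dz.
Step 2. Evaluate the standard form: now -3*z*log(z)/2 + 3*z/2.
Answer: -3*z*log(z)/2 + 3*z/2.


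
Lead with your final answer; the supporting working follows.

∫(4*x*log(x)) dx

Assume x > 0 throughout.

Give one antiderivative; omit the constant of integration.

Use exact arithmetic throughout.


The answer is 2*x**2*log(x) - x**2.
Step 1. Integrate ∫(4*x*log(x)) dx by parts with u = log(x), dv = (4*x) dx, so v = 2*x**2 [assuming x > 0]: now 2*x**2*log(x) + ∫(-2*x) dx.
Step 2. Evaluate the standard form: now 2*x**2*log(x) - x**2.
Answer: 2*x**2*log(x) - x**2.


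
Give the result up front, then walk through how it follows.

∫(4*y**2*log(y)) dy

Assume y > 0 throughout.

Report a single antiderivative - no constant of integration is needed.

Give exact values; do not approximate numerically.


The answer is 4*y**3*log(y)/3 - 4*y**3/9.
Step 1. Integrate ∫(4*y**2*log(y)) dy by parts with u = log(y), dv = (4*y**2) dy, so v = 4*y**3/3 [assuming y > 0]: now 4*y**3*log(y)/3 + ∫(-4*y**2/3) dy.
Step 2. Evaluate the standard form: now 4*y**3*log(y)/3 - 4*y**3/9.
Answer: 4*y**3*log(y)/3 - 4*y**3/9.


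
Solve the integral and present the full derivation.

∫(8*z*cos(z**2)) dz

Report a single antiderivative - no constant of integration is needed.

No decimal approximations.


Step 1. Substitute u = z**2, turning ∫(8*z*cos(z**2)) dz into ∫(4*cos(u)) du: now ∫(4*cos(u)) du.
Step 2. Evaluate the standard form: now 4*sin(u).
Step 3. Substitute back u = z**2: now 4*sin(z**2).
Answer: 4*sin(z**2).


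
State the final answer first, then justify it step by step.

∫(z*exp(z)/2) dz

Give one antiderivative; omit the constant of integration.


The answer is z*exp(z)/2 - exp(z)/2.
Step 1. Integrate ∫(z*exp(z)/2) dz by parts with u = z, dv = (exp(z)/2) dz, so v = exp(z)/2: now z*exp(z)/2 + ∫(-exp(z)/2) dz.
Step 2. Evaluate the standard form: now z*exp(z)/2 - exp(z)/2.
Answer: z*exp(z)/2 - exp(z)/2.


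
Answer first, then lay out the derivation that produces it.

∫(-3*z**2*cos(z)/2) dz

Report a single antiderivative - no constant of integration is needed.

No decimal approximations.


The answer is -3*z**2*sin(z)/2 - 3*z*cos(z) + 3*sin(z).
Step 1. Integrate ∫(-3*z**2*cos(z)/2) dz by parts with u = z**2, dv = (-3*cos(z)/2) dz, so v = -3*sin(z)/2: now -3*z**2*sin(z)/2 + ∫(3*z*sin(z)) dz.
Step 2. Integrate ∫(3*z*sin(z)) dz by parts with u = z, dv = (3*sin(z)) dz, so v = -3*cos(z): now -3*z**2*sin(z)/2 - 3*z*cos(z) + ∫(3*cos(z)) dz.
Step 3. Evaluate the standard form: now -3*z**2*sin(z)/2 - 3*z*cos(z) + 3*sin(z).
Answer: -3*z**2*sin(z)/2 - 3*z*cos(z) + 3*sin(z).


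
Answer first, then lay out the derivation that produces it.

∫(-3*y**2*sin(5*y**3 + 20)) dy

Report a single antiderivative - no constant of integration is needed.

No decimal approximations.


The answer is cos(5*y**3 + 20)/5.
Step 1. Substitute u = y**3 + 4, turning ∫(-3*y**2*sin(5*y**3 + 20)) dy into ∫(-sin(5*u)) du: now ∫(-sin(5*u)) du.
Step 2. Evaluate the standard form: now cos(5*u)/5.
Step 3. Substitute back u = y**3 + 4: now cos(5*y**3 + 20)/5.
Answer: cos(5*y**3 + 20)/5.


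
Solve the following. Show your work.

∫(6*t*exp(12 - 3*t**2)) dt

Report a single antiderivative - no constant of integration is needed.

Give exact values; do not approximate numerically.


Step 1. Substitute u = t**2 - 4, turning ∫(6*t*exp(12 - 3*t**2)) dt into ∫(3*exp(-3*u)) du: now ∫(3*exp(-3*u)) du.
Step 2. Evaluate the standard form: now -exp(-3*u).
Step 3. Substitute back u = t**2 - 4: now -exp(12 - 3*t**2).
Answer: -exp(12 - 3*t**2).


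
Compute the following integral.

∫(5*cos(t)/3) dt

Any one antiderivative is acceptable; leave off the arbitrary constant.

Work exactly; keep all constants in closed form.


Answer: 5*sin(t)/3.


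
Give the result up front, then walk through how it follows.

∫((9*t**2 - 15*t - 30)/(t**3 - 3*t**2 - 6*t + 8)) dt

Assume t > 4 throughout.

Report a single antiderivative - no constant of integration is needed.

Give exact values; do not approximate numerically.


The answer is 3*log(t - 4) + 4*log(t - 1) + 2*log(t + 2).
Step 1. Decompose ∫((9*t**2 - 15*t - 30)/(t**3 - 3*t**2 - 6*t + 8)) dt by partial fractions, (9*t**2 - 15*t - 30)/(t**3 - 3*t**2 - 6*t + 8) = 2/(t + 2) + 4/(t - 1) + 3/(t - 4): now ∫(3/(t - 4)) dt + ∫(4/(t - 1)) dt + ∫(2/(t + 2)) dt.
Step 2. Evaluate the standard form [assuming t > -2]: now 2*log(t + 2) + ∫(3/(t - 4)) dt + ∫(4/(t - 1)) dt.
Step 3. Evaluate the standard form [assuming t > 4]: now 3*log(t - 4) + 2*log(t + 2) + ∫(4/(t - 1)) dt.
Step 4. Evaluate the standard form [assuming t > 1]: now 3*log(t - 4) + 4*log(t - 1) + 2*log(t + 2).
Answer: 3*log(t - 4) + 4*log(t - 1) + 2*log(t + 2).


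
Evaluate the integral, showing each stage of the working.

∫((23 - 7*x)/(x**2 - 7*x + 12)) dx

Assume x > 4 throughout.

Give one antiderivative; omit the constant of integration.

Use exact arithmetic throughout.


Step 1. Decompose ∫((23 - 7*x)/(x**2 - 7*x + 12)) dx by partial fractions, (23 - 7*x)/(x**2 - 7*x + 12) = -2/(x - 3) - 5/(x - 4): now ∫(-5/(x - 4)) dx + ∫(-2/(x - 3)) dx.
Step 2. Evaluate the standard form [assuming x > 4]: now -5*log(x - 4) + ∫(-2/(x - 3)) dx.
Step 3. Evaluate the standard form [assuming x > 3]: now -5*log(x - 4) - 2*log(x - 3).
Answer: -5*log(x - 4) - 2*log(x - 3).


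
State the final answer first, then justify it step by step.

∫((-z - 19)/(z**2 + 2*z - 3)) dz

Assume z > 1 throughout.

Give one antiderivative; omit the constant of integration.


The answer is -5*log(z - 1) + 4*log(z + 3).
Step 1. Decompose ∫((-z - 19)/(z**2 + 2*z - 3)) dz by partial fractions, (-z - 19)/(z**2 + 2*z - 3) = 4/(z + 3) - 5/(z - 1): now ∫(-5/(z - 1)) dz + ∫(4/(z + 3)) dz.
Step 2. Evaluate the standard form [assuming z > -3]: now 4*log(z + 3) + ∫(-5/(z - 1)) dz.
Step 3. Evaluate the standard form [assuming z > 1]: now -5*log(z - 1) + 4*log(z + 3).
Answer: -5*log(z - 1) + 4*log(z + 3).


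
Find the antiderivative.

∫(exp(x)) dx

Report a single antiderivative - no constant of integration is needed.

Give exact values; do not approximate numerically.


Answer: exp(x).


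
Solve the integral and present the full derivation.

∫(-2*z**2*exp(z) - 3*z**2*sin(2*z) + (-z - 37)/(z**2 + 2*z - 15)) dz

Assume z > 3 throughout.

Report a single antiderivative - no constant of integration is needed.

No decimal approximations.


Step 1. Rewrite: now ∫(-2*z**2*exp(z)) dz + ∫(-3*z**2*sin(2*z)) dz + ∫((-z - 37)/(z**2 + 2*z - 15)) dz.
Step 2. Integrate ∫(-2*z**2*exp(z)) dz by parts with u = z**2, dv = (-2*exp(z)) dz, so v = -2*exp(z): now -2*z**2*exp(z) + ∫(4*z*exp(z)) dz + ∫(-3*z**2*sin(2*z)) dz + ∫((-z - 37)/(z**2 + 2*z - 15)) dz.
Step 3. Integrate ∫(4*z*exp(z)) dz by parts with u = z, dv = (4*exp(z)) dz, so v = 4*exp(z): now -2*z**2*exp(z) + 4*z*exp(z) + ∫(-3*z**2*sin(2*z)) dz + ∫((-z - 37)/(z**2 + 2*z - 15)) dz + ∫(-4*exp(z)) dz.
Step 4. Evaluate the standard form: now -2*z**2*exp(z) + 4*z*exp(z) - 4*exp(z) + ∫(-3*z**2*sin(2*z)) dz + ∫((-z - 37)/(z**2 + 2*z - 15)) dz.
Step 5. Integrate ∫(-3*z**2*sin(2*z)) dz by parts with u = z**2, dv = (-3*sin(2*z)) dz, so v = 3*cos(2*z)/2: now -2*z**2*exp(z) + 3*z**2*cos(2*z)/2 + 4*z*exp(z) - 4*exp(z) + ∫(-3*z*cos(2*z)) dz + ∫((-z - 37)/(z**2 + 2*z - 15)) dz.
Step 6. Integrate ∫(-3*z*cos(2*z)) dz by parts with u = z, dv = (-3*cos(2*z)) dz, so v = -3*sin(2*z)/2: now -2*z**2*exp(z) + 3*z**2*cos(2*z)/2 + 4*z*exp(z) - 3*z*sin(2*z)/2 - 4*exp(z) + ∫((-z - 37)/(z**2 + 2*z - 15)) dz + ∫(3*sin(2*z)/2) dz.
Step 7. Evaluate the standard form: now -2*z**2*exp(z) + 3*z**2*cos(2*z)/2 + 4*z*exp(z) - 3*z*sin(2*z)/2 - 4*exp(z) - 3*cos(2*z)/4 + ∫((-z - 37)/(z**2 + 2*z - 15)) dz.
Step 8. Decompose ∫((-z - 37)/(z**2 + 2*z - 15)) dz by partial fractions, (-z - 37)/(z**2 + 2*z - 15) = 4/(z + 5) - 5/(z - 3): now -2*z**2*exp(z) + 3*z**2*cos(2*z)/2 + 4*z*exp(z) - 3*z*sin(2*z)/2 - 4*exp(z) - 3*cos(2*z)/4 + ∫(-5/(z - 3)) dz + ∫(4/(z + 5)) dz.
Step 9. Evaluate the standard form [assuming z > -5]: now -2*z**2*exp(z) + 3*z**2*cos(2*z)/2 + 4*z*exp(z) - 3*z*sin(2*z)/2 - 4*exp(z) + 4*log(z + 5) - 3*cos(2*z)/4 + ∫(-5/(z - 3)) dz.
Step 10. Evaluate the standard form [assuming z > 3]: now -2*z**2*exp(z) + 3*z**2*cos(2*z)/2 + 4*z*exp(z) - 3*z*sin(2*z)/2 - 4*exp(z) - 5*log(z - 3) + 4*log(z + 5) - 3*cos(2*z)/4.
Answer: -2*z**2*exp(z) + 3*z**2*cos(2*z)/2 + 4*z*exp(z) - 3*z*sin(2*z)/2 - 4*exp(z) - 5*log(z - 3) + 4*log(z + 5) - 3*cos(2*z)/4.
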